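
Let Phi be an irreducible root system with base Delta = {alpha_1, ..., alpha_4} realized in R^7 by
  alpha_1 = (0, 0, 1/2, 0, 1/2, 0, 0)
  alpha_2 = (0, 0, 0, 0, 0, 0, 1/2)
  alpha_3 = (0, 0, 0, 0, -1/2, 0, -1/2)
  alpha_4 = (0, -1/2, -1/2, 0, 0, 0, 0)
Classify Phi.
B_4 (so(9))

Compute the Cartan integers a_ij = 2(alpha_i, alpha_j)/(alpha_j, alpha_j); the resulting 4x4 Cartan matrix is
[[2, 0, -1, -1], [0, 2, -1, 0], [-1, -2, 2, 0], [-1, 0, 0, 2]].
The roots have two lengths (squared-length ratio 2:1); the short ones are alpha_{2}. The associated Dynkin diagram is a chain of 4 nodes with a double edge at one end; the terminal node there is the unique short simple root (B_4), so the type is B_4 (the algebra so(9)).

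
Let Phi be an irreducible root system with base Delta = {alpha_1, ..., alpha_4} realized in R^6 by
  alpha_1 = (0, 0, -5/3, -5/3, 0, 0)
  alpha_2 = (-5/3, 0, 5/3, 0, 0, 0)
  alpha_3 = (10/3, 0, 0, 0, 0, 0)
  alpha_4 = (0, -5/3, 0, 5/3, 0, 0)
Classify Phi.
Compute the Cartan integers a_ij = 2(alpha_i, alpha_j)/(alpha_j, alpha_j); the resulting 4x4 Cartan matrix is
[[2, -1, 0, -1], [-1, 2, -1, 0], [0, -2, 2, 0], [-1, 0, 0, 2]].
The roots have two lengths (squared-length ratio 2:1); the short ones are alpha_{1,2,4}. The associated Dynkin diagram is a chain of 4 nodes with a double edge at one end; the terminal node there is the unique long simple root (C_4), so the type is C_4 (the algebra sp(8)).

type C_4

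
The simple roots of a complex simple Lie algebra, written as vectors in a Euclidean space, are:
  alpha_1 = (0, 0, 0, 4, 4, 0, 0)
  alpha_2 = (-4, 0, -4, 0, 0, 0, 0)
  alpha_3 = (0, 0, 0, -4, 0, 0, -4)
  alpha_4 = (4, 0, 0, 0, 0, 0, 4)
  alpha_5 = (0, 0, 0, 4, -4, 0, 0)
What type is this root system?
D_5

Compute the Cartan integers a_ij = 2(alpha_i, alpha_j)/(alpha_j, alpha_j); the resulting 5x5 Cartan matrix is
[[2, 0, -1, 0, 0], [0, 2, 0, -1, 0], [-1, 0, 2, -1, -1], [0, -1, -1, 2, 0], [0, 0, -1, 0, 2]].
All simple roots have the same length, so the diagram is simply laced. The associated Dynkin diagram is a chain of 3 nodes with a fork of two nodes at one end (D_5), so the type is D_5 (the algebra so(10)).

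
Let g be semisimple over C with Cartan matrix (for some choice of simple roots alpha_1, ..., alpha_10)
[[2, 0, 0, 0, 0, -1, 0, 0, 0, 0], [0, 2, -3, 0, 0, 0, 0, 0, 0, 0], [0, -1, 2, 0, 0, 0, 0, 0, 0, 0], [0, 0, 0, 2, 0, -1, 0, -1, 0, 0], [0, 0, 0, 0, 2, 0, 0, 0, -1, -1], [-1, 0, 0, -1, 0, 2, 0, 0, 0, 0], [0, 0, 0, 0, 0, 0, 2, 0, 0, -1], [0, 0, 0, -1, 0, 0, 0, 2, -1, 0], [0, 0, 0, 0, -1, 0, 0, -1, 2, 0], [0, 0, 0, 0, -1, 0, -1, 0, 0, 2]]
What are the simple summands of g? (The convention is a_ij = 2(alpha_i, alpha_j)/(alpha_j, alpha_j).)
The diagram associated to this matrix has two connected components: the simple roots {alpha_1, alpha_4, alpha_5, alpha_6, alpha_7, alpha_8, alpha_9, alpha_10} form a chain of 8 nodes with single edges (A_8), and {alpha_2, alpha_3} form two nodes joined by a triple edge (G_2). A semisimple Lie algebra decomposes uniquely as the direct sum of simple ideals, one per connected component of its Dynkin diagram, so g ≅ A_8 ⊕ G_2 (dimension 80 + 14 = 94).

A8 ⊕ G2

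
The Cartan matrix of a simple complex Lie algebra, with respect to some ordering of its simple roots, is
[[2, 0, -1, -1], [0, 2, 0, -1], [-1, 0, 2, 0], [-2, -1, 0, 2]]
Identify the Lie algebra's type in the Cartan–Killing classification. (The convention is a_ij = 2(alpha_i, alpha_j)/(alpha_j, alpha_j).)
F_4

The matrix has rank 4 with 2's on the diagonal. Reading the off-diagonal entries as Dynkin edges (a single edge where a_ij = a_ji = -1; a double or triple edge where a_ij * a_ji = 2 or 3), the diagram is a chain of 4 nodes with a double edge between the middle two (F_4). One simple-root ordering that puts it in standard form is (alpha_2, alpha_4, alpha_1, alpha_3). So the algebra is type F_4.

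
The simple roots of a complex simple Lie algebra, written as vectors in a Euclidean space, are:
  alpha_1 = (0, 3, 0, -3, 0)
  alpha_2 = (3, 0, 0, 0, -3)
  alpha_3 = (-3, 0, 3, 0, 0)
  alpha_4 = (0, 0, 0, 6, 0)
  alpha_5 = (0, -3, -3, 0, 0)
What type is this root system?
Compute the Cartan integers a_ij = 2(alpha_i, alpha_j)/(alpha_j, alpha_j); the resulting 5x5 Cartan matrix is
[[2, 0, 0, -1, -1], [0, 2, -1, 0, 0], [0, -1, 2, 0, -1], [-2, 0, 0, 2, 0], [-1, 0, -1, 0, 2]].
The roots have two lengths (squared-length ratio 2:1); the short ones are alpha_{1,2,3,5}. The associated Dynkin diagram is a chain of 5 nodes with a double edge at one end; the terminal node there is the unique long simple root (C_5), so the type is C_5 (the algebra sp(10)).

C5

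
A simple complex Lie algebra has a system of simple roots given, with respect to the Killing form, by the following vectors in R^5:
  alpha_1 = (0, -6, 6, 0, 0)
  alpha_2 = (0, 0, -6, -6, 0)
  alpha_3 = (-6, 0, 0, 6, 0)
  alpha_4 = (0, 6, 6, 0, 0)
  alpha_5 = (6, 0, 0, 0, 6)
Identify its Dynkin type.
Compute the Cartan integers a_ij = 2(alpha_i, alpha_j)/(alpha_j, alpha_j); the resulting 5x5 Cartan matrix is
[[2, -1, 0, 0, 0], [-1, 2, -1, -1, 0], [0, -1, 2, 0, -1], [0, -1, 0, 2, 0], [0, 0, -1, 0, 2]].
All simple roots have the same length, so the diagram is simply laced. The associated Dynkin diagram is a chain of 3 nodes with a fork of two nodes at one end (D_5), so the type is D_5 (the algebra so(10)).

D_5 (so(10))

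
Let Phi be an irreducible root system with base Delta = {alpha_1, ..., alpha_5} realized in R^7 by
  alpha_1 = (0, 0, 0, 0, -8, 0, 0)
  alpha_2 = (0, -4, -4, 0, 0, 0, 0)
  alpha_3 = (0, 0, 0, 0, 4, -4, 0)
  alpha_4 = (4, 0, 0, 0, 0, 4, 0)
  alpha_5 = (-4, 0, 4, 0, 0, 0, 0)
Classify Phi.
C_5

Compute the Cartan integers a_ij = 2(alpha_i, alpha_j)/(alpha_j, alpha_j); the resulting 5x5 Cartan matrix is
[[2, 0, -2, 0, 0], [0, 2, 0, 0, -1], [-1, 0, 2, -1, 0], [0, 0, -1, 2, -1], [0, -1, 0, -1, 2]].
The roots have two lengths (squared-length ratio 2:1); the short ones are alpha_{2,3,4,5}. The associated Dynkin diagram is a chain of 5 nodes with a double edge at one end; the terminal node there is the unique long simple root (C_5), so the type is C_5 (the algebra sp(10)).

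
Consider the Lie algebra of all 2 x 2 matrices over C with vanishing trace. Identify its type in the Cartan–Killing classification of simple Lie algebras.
A_1

This is sl(2), which has dimension 2^2 - 1 = 3 and rank 2 - 1 = 1 (a Cartan subalgebra is the diagonal traceless matrices). In the classification of classical Lie algebras, the special linear algebra sl(n+1) has type A_n; here n = 1, so the Dynkin diagram is a chain of 1 nodes with single edges (A_1). Hence the type is A_1.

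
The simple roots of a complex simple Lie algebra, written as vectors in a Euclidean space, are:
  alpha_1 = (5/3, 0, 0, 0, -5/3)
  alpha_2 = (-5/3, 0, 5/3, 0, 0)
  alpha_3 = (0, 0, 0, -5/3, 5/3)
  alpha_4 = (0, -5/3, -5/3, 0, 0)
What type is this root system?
Compute the Cartan integers a_ij = 2(alpha_i, alpha_j)/(alpha_j, alpha_j); the resulting 4x4 Cartan matrix is
[[2, -1, -1, 0], [-1, 2, 0, -1], [-1, 0, 2, 0], [0, -1, 0, 2]].
All simple roots have the same length, so the diagram is simply laced. The associated Dynkin diagram is a chain of 4 nodes with single edges (A_4), so the type is A_4 (the algebra sl(5)).

A4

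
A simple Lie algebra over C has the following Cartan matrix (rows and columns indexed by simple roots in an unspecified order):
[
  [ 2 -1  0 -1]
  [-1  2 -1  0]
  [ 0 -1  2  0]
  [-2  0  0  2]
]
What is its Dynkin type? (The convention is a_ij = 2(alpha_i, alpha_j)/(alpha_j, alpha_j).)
C_4 (sp(8))

The matrix has rank 4 with 2's on the diagonal. Reading the off-diagonal entries as Dynkin edges (a single edge where a_ij = a_ji = -1; a double or triple edge where a_ij * a_ji = 2 or 3), the diagram is a chain of 4 nodes with a double edge at one end; the terminal node there is the unique long simple root (C_4). One simple-root ordering that puts it in standard form is (alpha_3, alpha_2, alpha_1, alpha_4). So the algebra is type C_4, i.e. sp(8).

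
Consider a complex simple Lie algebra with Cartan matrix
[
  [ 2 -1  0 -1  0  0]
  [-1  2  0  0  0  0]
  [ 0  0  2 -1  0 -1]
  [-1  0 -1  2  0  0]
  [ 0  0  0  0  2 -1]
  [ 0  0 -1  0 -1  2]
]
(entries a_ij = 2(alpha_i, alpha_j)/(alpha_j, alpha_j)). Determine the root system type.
A6

The matrix has rank 6 with 2's on the diagonal. Reading the off-diagonal entries as Dynkin edges (a single edge where a_ij = a_ji = -1; a double or triple edge where a_ij * a_ji = 2 or 3), the diagram is a chain of 6 nodes with single edges (A_6). One simple-root ordering that puts it in standard form is (alpha_5, alpha_6, alpha_3, alpha_4, alpha_1, alpha_2). So the algebra is type A_6, i.e. sl(7).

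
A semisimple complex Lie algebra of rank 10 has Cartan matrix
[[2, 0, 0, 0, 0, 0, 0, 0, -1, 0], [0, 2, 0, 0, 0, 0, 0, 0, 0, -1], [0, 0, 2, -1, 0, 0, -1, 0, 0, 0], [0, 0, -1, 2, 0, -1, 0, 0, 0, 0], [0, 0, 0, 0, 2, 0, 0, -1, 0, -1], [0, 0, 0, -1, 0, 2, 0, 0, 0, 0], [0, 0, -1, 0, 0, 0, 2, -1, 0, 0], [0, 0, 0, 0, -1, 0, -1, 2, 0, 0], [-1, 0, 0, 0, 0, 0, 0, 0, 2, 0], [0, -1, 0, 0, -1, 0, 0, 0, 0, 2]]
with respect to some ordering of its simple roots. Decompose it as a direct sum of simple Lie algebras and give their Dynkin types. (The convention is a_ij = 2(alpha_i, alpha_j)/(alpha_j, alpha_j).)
A2 + A8

The diagram associated to this matrix has two connected components: the simple roots {alpha_1, alpha_9} form a chain of 2 nodes with single edges (A_2), and {alpha_2, alpha_3, alpha_4, alpha_5, alpha_6, alpha_7, alpha_8, alpha_10} form a chain of 8 nodes with single edges (A_8). A semisimple Lie algebra decomposes uniquely as the direct sum of simple ideals, one per connected component of its Dynkin diagram, so g ≅ A_2 ⊕ A_8 (dimension 8 + 80 = 88).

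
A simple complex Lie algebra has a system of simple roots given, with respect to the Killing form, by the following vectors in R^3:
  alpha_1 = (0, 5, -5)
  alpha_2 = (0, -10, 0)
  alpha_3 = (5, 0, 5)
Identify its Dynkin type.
Compute the Cartan integers a_ij = 2(alpha_i, alpha_j)/(alpha_j, alpha_j); the resulting 3x3 Cartan matrix is
[[2, -1, -1], [-2, 2, 0], [-1, 0, 2]].
The roots have two lengths (squared-length ratio 2:1); the short ones are alpha_{1,3}. The associated Dynkin diagram is a chain of 3 nodes with a double edge at one end; the terminal node there is the unique long simple root (C_3), so the type is C_3 (the algebra sp(6)).

C3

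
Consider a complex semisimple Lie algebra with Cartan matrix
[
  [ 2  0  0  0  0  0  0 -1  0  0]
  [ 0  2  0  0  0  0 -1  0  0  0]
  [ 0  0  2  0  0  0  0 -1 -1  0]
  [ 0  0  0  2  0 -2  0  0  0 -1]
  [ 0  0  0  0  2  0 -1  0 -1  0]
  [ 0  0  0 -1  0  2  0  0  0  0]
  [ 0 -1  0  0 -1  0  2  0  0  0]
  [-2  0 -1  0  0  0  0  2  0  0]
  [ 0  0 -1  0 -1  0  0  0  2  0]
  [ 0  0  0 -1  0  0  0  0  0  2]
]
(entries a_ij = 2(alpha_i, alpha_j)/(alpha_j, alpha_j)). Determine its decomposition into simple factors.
B3 ⊕ B7

The diagram associated to this matrix has two connected components: the simple roots {alpha_4, alpha_6, alpha_10} form a chain of 3 nodes with a double edge at one end; the terminal node there is the unique short simple root (B_3), and {alpha_1, alpha_2, alpha_3, alpha_5, alpha_7, alpha_8, alpha_9} form a chain of 7 nodes with a double edge at one end; the terminal node there is the unique short simple root (B_7). A semisimple Lie algebra decomposes uniquely as the direct sum of simple ideals, one per connected component of its Dynkin diagram, so g ≅ B_3 ⊕ B_7 (dimension 21 + 105 = 126).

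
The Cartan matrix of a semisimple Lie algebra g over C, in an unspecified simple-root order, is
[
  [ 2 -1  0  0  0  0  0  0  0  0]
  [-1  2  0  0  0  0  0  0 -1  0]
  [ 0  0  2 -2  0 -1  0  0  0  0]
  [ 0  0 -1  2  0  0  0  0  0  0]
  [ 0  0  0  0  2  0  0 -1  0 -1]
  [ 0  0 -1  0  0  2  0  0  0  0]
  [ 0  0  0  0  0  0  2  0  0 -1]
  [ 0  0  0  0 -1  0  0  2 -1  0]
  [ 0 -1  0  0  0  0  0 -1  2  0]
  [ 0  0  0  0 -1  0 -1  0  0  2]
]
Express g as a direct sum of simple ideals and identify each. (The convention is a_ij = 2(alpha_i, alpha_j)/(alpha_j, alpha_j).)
A_7 + B_3

The diagram associated to this matrix has two connected components: the simple roots {alpha_1, alpha_2, alpha_5, alpha_7, alpha_8, alpha_9, alpha_10} form a chain of 7 nodes with single edges (A_7), and {alpha_3, alpha_4, alpha_6} form a chain of 3 nodes with a double edge at one end; the terminal node there is the unique short simple root (B_3). A semisimple Lie algebra decomposes uniquely as the direct sum of simple ideals, one per connected component of its Dynkin diagram, so g ≅ A_7 ⊕ B_3 (dimension 63 + 21 = 84).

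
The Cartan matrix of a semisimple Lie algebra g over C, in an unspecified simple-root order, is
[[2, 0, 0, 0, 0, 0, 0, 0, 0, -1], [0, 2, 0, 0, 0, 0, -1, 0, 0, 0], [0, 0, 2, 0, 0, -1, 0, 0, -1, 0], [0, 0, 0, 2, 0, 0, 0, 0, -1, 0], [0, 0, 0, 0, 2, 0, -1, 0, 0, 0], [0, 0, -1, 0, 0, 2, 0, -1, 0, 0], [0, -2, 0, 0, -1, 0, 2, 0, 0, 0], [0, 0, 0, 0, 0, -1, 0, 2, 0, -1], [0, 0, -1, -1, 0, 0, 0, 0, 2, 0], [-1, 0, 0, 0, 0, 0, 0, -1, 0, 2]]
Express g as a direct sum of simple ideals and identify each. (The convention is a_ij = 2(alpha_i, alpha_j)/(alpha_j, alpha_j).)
The diagram associated to this matrix has two connected components: the simple roots {alpha_1, alpha_3, alpha_4, alpha_6, alpha_8, alpha_9, alpha_10} form a chain of 7 nodes with single edges (A_7), and {alpha_2, alpha_5, alpha_7} form a chain of 3 nodes with a double edge at one end; the terminal node there is the unique short simple root (B_3). A semisimple Lie algebra decomposes uniquely as the direct sum of simple ideals, one per connected component of its Dynkin diagram, so g ≅ A_7 ⊕ B_3 (dimension 63 + 21 = 84).

type A_7 + type B_3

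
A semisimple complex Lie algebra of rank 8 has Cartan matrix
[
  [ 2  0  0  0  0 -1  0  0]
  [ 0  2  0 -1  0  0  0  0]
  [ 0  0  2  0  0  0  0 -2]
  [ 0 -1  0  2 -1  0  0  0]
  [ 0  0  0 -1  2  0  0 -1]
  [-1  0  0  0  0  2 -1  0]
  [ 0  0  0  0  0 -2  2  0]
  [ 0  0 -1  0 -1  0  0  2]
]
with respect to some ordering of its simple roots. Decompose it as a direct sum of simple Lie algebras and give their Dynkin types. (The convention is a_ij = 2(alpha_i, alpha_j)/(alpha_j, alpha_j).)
The diagram associated to this matrix has two connected components: the simple roots {alpha_1, alpha_6, alpha_7} form a chain of 3 nodes with a double edge at one end; the terminal node there is the unique long simple root (C_3), and {alpha_2, alpha_3, alpha_4, alpha_5, alpha_8} form a chain of 5 nodes with a double edge at one end; the terminal node there is the unique long simple root (C_5). A semisimple Lie algebra decomposes uniquely as the direct sum of simple ideals, one per connected component of its Dynkin diagram, so g ≅ C_3 ⊕ C_5 (dimension 21 + 55 = 76).

C_3 (sp(6)) + C_5 (sp(10))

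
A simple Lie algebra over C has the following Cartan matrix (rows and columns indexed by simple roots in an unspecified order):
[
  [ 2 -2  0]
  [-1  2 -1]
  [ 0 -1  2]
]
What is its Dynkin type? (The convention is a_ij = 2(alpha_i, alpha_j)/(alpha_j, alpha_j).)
The matrix has rank 3 with 2's on the diagonal. Reading the off-diagonal entries as Dynkin edges (a single edge where a_ij = a_ji = -1; a double or triple edge where a_ij * a_ji = 2 or 3), the diagram is a chain of 3 nodes with a double edge at one end; the terminal node there is the unique long simple root (C_3). One simple-root ordering that puts it in standard form is (alpha_3, alpha_2, alpha_1). So the algebra is type C_3, i.e. sp(6).

C_3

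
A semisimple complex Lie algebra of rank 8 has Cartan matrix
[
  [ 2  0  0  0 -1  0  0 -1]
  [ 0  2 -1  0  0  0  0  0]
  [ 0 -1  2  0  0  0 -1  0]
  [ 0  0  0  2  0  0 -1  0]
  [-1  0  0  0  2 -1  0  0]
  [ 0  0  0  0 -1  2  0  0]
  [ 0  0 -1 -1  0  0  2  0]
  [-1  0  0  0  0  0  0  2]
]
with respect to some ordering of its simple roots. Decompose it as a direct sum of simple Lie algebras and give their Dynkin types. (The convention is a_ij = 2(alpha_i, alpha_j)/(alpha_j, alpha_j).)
type A_4 + type A_4

The diagram associated to this matrix has two connected components: the simple roots {alpha_1, alpha_5, alpha_6, alpha_8} form a chain of 4 nodes with single edges (A_4), and {alpha_2, alpha_3, alpha_4, alpha_7} form a chain of 4 nodes with single edges (A_4). A semisimple Lie algebra decomposes uniquely as the direct sum of simple ideals, one per connected component of its Dynkin diagram, so g ≅ A_4 ⊕ A_4 (dimension 24 + 24 = 48).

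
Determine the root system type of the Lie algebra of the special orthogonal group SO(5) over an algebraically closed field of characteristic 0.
B_2

This is so(5) with 5 odd, which has dimension 5(5-1)/2 = 10 and rank (5-1)/2 = 2. In the classification of classical Lie algebras, the orthogonal algebra so(2n+1) in an odd number of variables has type B_n; here n = 2, so the Dynkin diagram is a chain of 2 nodes with a double edge at one end; the terminal node there is the unique short simple root (B_2). Hence the type is B_2.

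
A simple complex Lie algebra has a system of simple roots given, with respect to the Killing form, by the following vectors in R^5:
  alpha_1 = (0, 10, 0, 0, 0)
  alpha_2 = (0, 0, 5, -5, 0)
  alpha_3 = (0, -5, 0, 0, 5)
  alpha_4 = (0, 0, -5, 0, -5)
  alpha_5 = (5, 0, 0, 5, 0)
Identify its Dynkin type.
Compute the Cartan integers a_ij = 2(alpha_i, alpha_j)/(alpha_j, alpha_j); the resulting 5x5 Cartan matrix is
[[2, 0, -2, 0, 0], [0, 2, 0, -1, -1], [-1, 0, 2, -1, 0], [0, -1, -1, 2, 0], [0, -1, 0, 0, 2]].
The roots have two lengths (squared-length ratio 2:1); the short ones are alpha_{2,3,4,5}. The associated Dynkin diagram is a chain of 5 nodes with a double edge at one end; the terminal node there is the unique long simple root (C_5), so the type is C_5 (the algebra sp(10)).

C_5 (sp(10))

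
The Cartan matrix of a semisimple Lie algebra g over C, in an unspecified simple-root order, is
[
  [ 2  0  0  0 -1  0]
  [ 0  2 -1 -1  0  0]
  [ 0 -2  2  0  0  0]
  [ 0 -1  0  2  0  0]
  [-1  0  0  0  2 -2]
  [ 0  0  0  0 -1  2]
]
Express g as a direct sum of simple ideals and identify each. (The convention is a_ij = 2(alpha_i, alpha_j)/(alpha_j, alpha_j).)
B3 + C3

The diagram associated to this matrix has two connected components: the simple roots {alpha_1, alpha_5, alpha_6} form a chain of 3 nodes with a double edge at one end; the terminal node there is the unique short simple root (B_3), and {alpha_2, alpha_3, alpha_4} form a chain of 3 nodes with a double edge at one end; the terminal node there is the unique long simple root (C_3). A semisimple Lie algebra decomposes uniquely as the direct sum of simple ideals, one per connected component of its Dynkin diagram, so g ≅ B_3 ⊕ C_3 (dimension 21 + 21 = 42).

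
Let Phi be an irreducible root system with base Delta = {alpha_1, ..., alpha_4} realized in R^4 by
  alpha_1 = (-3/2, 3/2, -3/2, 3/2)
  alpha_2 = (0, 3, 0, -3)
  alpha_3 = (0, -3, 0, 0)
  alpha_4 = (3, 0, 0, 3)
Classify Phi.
Compute the Cartan integers a_ij = 2(alpha_i, alpha_j)/(alpha_j, alpha_j); the resulting 4x4 Cartan matrix is
[[2, 0, -1, 0], [0, 2, -2, -1], [-1, -1, 2, 0], [0, -1, 0, 2]].
The roots have two lengths (squared-length ratio 2:1); the short ones are alpha_{1,3}. The associated Dynkin diagram is a chain of 4 nodes with a double edge between the middle two (F_4), so the type is F_4.

F4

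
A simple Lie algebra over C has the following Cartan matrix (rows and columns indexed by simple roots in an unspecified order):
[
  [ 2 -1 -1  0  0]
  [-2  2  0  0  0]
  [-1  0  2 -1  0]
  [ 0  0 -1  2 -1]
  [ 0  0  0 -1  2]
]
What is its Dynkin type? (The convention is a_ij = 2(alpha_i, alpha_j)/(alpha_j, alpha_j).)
C_5 (sp(10))

The matrix has rank 5 with 2's on the diagonal. Reading the off-diagonal entries as Dynkin edges (a single edge where a_ij = a_ji = -1; a double or triple edge where a_ij * a_ji = 2 or 3), the diagram is a chain of 5 nodes with a double edge at one end; the terminal node there is the unique long simple root (C_5). One simple-root ordering that puts it in standard form is (alpha_5, alpha_4, alpha_3, alpha_1, alpha_2). So the algebra is type C_5, i.e. sp(10).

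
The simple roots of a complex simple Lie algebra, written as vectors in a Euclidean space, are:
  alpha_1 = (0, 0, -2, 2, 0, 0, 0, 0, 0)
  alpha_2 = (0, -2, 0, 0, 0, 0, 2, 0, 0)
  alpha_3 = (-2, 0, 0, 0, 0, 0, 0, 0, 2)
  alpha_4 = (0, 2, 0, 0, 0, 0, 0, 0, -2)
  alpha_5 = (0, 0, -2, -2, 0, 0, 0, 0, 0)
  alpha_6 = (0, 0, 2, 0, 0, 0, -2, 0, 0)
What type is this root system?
Compute the Cartan integers a_ij = 2(alpha_i, alpha_j)/(alpha_j, alpha_j); the resulting 6x6 Cartan matrix is
[[2, 0, 0, 0, 0, -1], [0, 2, 0, -1, 0, -1], [0, 0, 2, -1, 0, 0], [0, -1, -1, 2, 0, 0], [0, 0, 0, 0, 2, -1], [-1, -1, 0, 0, -1, 2]].
All simple roots have the same length, so the diagram is simply laced. The associated Dynkin diagram is a chain of 4 nodes with a fork of two nodes at one end (D_6), so the type is D_6 (the algebra so(12)).

D_6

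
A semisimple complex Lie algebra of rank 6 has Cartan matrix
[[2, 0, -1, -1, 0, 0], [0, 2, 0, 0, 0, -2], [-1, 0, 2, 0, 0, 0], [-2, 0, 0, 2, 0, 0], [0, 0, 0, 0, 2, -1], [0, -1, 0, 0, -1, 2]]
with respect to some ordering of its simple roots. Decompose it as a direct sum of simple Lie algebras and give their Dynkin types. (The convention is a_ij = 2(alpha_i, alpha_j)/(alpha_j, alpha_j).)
The diagram associated to this matrix has two connected components: the simple roots {alpha_1, alpha_3, alpha_4} form a chain of 3 nodes with a double edge at one end; the terminal node there is the unique long simple root (C_3), and {alpha_2, alpha_5, alpha_6} form a chain of 3 nodes with a double edge at one end; the terminal node there is the unique long simple root (C_3). A semisimple Lie algebra decomposes uniquely as the direct sum of simple ideals, one per connected component of its Dynkin diagram, so g ≅ C_3 ⊕ C_3 (dimension 21 + 21 = 42).

C3 ⊕ C3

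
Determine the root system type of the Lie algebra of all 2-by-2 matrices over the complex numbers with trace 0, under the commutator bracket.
type A_1

This is sl(2), which has dimension 2^2 - 1 = 3 and rank 2 - 1 = 1 (a Cartan subalgebra is the diagonal traceless matrices). In the classification of classical Lie algebras, the special linear algebra sl(n+1) has type A_n; here n = 1, so the Dynkin diagram is a chain of 1 nodes with single edges (A_1). Hence the type is A_1.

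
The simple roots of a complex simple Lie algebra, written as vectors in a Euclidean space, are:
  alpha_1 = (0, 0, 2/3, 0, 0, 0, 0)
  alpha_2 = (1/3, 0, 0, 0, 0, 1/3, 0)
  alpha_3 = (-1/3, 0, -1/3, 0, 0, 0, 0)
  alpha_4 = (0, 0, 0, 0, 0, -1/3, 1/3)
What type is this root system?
C_4

Compute the Cartan integers a_ij = 2(alpha_i, alpha_j)/(alpha_j, alpha_j); the resulting 4x4 Cartan matrix is
[[2, 0, -2, 0], [0, 2, -1, -1], [-1, -1, 2, 0], [0, -1, 0, 2]].
The roots have two lengths (squared-length ratio 2:1); the short ones are alpha_{2,3,4}. The associated Dynkin diagram is a chain of 4 nodes with a double edge at one end; the terminal node there is the unique long simple root (C_4), so the type is C_4 (the algebra sp(8)).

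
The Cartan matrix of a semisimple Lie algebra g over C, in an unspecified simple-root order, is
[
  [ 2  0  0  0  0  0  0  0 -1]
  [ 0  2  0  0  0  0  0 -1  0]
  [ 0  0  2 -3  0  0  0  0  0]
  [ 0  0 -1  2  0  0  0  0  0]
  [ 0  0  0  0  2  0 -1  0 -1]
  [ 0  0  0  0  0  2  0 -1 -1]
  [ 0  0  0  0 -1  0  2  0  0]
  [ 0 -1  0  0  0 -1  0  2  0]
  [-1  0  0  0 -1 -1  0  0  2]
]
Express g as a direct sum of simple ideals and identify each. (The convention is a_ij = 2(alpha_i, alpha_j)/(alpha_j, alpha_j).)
The diagram associated to this matrix has two connected components: the simple roots {alpha_1, alpha_2, alpha_5, alpha_6, alpha_7, alpha_8, alpha_9} form a chain of 6 nodes with one extra node attached to the third node from one end (E_7), and {alpha_3, alpha_4} form two nodes joined by a triple edge (G_2). A semisimple Lie algebra decomposes uniquely as the direct sum of simple ideals, one per connected component of its Dynkin diagram, so g ≅ E_7 ⊕ G_2 (dimension 133 + 14 = 147).

E_7 + G_2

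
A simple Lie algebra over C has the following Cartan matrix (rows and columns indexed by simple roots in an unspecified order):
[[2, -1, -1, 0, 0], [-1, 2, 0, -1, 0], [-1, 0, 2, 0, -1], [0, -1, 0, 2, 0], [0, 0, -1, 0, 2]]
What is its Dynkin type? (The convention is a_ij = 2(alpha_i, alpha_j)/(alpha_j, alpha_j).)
The matrix has rank 5 with 2's on the diagonal. Reading the off-diagonal entries as Dynkin edges (a single edge where a_ij = a_ji = -1; a double or triple edge where a_ij * a_ji = 2 or 3), the diagram is a chain of 5 nodes with single edges (A_5). One simple-root ordering that puts it in standard form is (alpha_4, alpha_2, alpha_1, alpha_3, alpha_5). So the algebra is type A_5, i.e. sl(6).

A_5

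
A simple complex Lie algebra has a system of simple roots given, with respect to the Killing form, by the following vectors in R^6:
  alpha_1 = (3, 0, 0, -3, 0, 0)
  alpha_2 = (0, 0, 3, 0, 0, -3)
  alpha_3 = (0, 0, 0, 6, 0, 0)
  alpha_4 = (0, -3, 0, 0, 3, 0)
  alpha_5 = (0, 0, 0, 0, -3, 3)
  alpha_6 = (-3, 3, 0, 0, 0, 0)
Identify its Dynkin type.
Compute the Cartan integers a_ij = 2(alpha_i, alpha_j)/(alpha_j, alpha_j); the resulting 6x6 Cartan matrix is
[[2, 0, -1, 0, 0, -1], [0, 2, 0, 0, -1, 0], [-2, 0, 2, 0, 0, 0], [0, 0, 0, 2, -1, -1], [0, -1, 0, -1, 2, 0], [-1, 0, 0, -1, 0, 2]].
The roots have two lengths (squared-length ratio 2:1); the short ones are alpha_{1,2,4,5,6}. The associated Dynkin diagram is a chain of 6 nodes with a double edge at one end; the terminal node there is the unique long simple root (C_6), so the type is C_6 (the algebra sp(12)).

type C_6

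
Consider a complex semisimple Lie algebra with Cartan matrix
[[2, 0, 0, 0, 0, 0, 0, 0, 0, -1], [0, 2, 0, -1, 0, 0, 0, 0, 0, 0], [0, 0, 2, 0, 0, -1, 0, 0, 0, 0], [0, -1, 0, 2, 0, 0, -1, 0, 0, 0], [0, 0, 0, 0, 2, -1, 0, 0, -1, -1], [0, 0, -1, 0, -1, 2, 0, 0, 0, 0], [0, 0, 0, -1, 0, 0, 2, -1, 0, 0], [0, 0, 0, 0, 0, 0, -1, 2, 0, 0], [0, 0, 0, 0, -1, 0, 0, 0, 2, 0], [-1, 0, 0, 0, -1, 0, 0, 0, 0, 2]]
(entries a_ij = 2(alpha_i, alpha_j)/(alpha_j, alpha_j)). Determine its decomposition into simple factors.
The diagram associated to this matrix has two connected components: the simple roots {alpha_2, alpha_4, alpha_7, alpha_8} form a chain of 4 nodes with single edges (A_4), and {alpha_1, alpha_3, alpha_5, alpha_6, alpha_9, alpha_10} form a chain of 5 nodes with one extra node attached to the third node from one end (E_6). A semisimple Lie algebra decomposes uniquely as the direct sum of simple ideals, one per connected component of its Dynkin diagram, so g ≅ A_4 ⊕ E_6 (dimension 24 + 78 = 102).

A4 ⊕ E6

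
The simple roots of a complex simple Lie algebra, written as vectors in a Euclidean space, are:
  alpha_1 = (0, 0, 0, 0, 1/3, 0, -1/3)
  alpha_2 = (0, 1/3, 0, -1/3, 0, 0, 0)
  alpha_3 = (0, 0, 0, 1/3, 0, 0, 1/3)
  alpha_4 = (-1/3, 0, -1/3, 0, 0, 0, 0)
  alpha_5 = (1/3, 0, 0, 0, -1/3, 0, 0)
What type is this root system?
A_5 (sl(6))

Compute the Cartan integers a_ij = 2(alpha_i, alpha_j)/(alpha_j, alpha_j); the resulting 5x5 Cartan matrix is
[[2, 0, -1, 0, -1], [0, 2, -1, 0, 0], [-1, -1, 2, 0, 0], [0, 0, 0, 2, -1], [-1, 0, 0, -1, 2]].
All simple roots have the same length, so the diagram is simply laced. The associated Dynkin diagram is a chain of 5 nodes with single edges (A_5), so the type is A_5 (the algebra sl(6)).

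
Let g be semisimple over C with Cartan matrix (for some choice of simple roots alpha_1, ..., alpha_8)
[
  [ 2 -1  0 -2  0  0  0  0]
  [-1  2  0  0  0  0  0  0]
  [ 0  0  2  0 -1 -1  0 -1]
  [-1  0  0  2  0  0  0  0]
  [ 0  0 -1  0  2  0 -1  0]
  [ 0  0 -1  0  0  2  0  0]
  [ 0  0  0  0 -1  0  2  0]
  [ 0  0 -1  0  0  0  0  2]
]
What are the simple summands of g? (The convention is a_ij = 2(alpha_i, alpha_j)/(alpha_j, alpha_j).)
type B_3 ⊕ type D_5

The diagram associated to this matrix has two connected components: the simple roots {alpha_1, alpha_2, alpha_4} form a chain of 3 nodes with a double edge at one end; the terminal node there is the unique short simple root (B_3), and {alpha_3, alpha_5, alpha_6, alpha_7, alpha_8} form a chain of 3 nodes with a fork of two nodes at one end (D_5). A semisimple Lie algebra decomposes uniquely as the direct sum of simple ideals, one per connected component of its Dynkin diagram, so g ≅ B_3 ⊕ D_5 (dimension 21 + 45 = 66).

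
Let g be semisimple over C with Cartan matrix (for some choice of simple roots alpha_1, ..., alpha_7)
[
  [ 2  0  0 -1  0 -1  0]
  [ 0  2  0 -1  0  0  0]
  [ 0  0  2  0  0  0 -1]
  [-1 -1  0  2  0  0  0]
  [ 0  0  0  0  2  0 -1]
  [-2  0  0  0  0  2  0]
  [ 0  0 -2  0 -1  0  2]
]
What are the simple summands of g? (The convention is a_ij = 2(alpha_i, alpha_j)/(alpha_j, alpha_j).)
B_3 (so(7)) + C_4 (sp(8))

The diagram associated to this matrix has two connected components: the simple roots {alpha_3, alpha_5, alpha_7} form a chain of 3 nodes with a double edge at one end; the terminal node there is the unique short simple root (B_3), and {alpha_1, alpha_2, alpha_4, alpha_6} form a chain of 4 nodes with a double edge at one end; the terminal node there is the unique long simple root (C_4). A semisimple Lie algebra decomposes uniquely as the direct sum of simple ideals, one per connected component of its Dynkin diagram, so g ≅ B_3 ⊕ C_4 (dimension 21 + 36 = 57).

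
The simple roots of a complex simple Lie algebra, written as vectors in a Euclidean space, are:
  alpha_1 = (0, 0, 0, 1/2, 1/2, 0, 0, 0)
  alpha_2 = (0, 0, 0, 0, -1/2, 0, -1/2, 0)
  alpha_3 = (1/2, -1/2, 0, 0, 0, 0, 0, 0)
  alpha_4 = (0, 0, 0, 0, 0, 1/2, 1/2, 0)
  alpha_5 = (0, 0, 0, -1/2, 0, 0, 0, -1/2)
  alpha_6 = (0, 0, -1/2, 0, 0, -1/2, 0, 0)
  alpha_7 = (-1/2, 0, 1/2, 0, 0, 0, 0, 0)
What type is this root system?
A7

Compute the Cartan integers a_ij = 2(alpha_i, alpha_j)/(alpha_j, alpha_j); the resulting 7x7 Cartan matrix is
[[2, -1, 0, 0, -1, 0, 0], [-1, 2, 0, -1, 0, 0, 0], [0, 0, 2, 0, 0, 0, -1], [0, -1, 0, 2, 0, -1, 0], [-1, 0, 0, 0, 2, 0, 0], [0, 0, 0, -1, 0, 2, -1], [0, 0, -1, 0, 0, -1, 2]].
All simple roots have the same length, so the diagram is simply laced. The associated Dynkin diagram is a chain of 7 nodes with single edges (A_7), so the type is A_7 (the algebra sl(8)).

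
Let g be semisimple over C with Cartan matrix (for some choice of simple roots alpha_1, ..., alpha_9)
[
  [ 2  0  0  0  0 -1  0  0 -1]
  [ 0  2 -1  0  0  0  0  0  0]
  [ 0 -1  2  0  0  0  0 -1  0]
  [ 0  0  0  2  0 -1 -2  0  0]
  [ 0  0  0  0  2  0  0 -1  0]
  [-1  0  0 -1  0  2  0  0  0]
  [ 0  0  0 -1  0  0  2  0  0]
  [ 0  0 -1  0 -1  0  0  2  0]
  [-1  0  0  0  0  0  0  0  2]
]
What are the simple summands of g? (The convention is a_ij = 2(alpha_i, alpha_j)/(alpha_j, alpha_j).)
A_4 + B_5

The diagram associated to this matrix has two connected components: the simple roots {alpha_2, alpha_3, alpha_5, alpha_8} form a chain of 4 nodes with single edges (A_4), and {alpha_1, alpha_4, alpha_6, alpha_7, alpha_9} form a chain of 5 nodes with a double edge at one end; the terminal node there is the unique short simple root (B_5). A semisimple Lie algebra decomposes uniquely as the direct sum of simple ideals, one per connected component of its Dynkin diagram, so g ≅ A_4 ⊕ B_5 (dimension 24 + 55 = 79).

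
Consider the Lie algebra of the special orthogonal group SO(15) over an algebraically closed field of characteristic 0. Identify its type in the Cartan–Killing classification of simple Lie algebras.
B7

This is so(15) with 15 odd, which has dimension 15(15-1)/2 = 105 and rank (15-1)/2 = 7. In the classification of classical Lie algebras, the orthogonal algebra so(2n+1) in an odd number of variables has type B_n; here n = 7, so the Dynkin diagram is a chain of 7 nodes with a double edge at one end; the terminal node there is the unique short simple root (B_7). Hence the type is B_7.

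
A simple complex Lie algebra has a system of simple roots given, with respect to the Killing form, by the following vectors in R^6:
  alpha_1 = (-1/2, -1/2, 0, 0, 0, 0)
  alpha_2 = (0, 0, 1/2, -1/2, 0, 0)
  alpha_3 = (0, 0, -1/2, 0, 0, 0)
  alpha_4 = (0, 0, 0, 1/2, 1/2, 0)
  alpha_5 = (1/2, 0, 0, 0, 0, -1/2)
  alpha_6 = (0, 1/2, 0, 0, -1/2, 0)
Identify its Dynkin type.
B_6

Compute the Cartan integers a_ij = 2(alpha_i, alpha_j)/(alpha_j, alpha_j); the resulting 6x6 Cartan matrix is
[[2, 0, 0, 0, -1, -1], [0, 2, -2, -1, 0, 0], [0, -1, 2, 0, 0, 0], [0, -1, 0, 2, 0, -1], [-1, 0, 0, 0, 2, 0], [-1, 0, 0, -1, 0, 2]].
The roots have two lengths (squared-length ratio 2:1); the short ones are alpha_{3}. The associated Dynkin diagram is a chain of 6 nodes with a double edge at one end; the terminal node there is the unique short simple root (B_6), so the type is B_6 (the algebra so(13)).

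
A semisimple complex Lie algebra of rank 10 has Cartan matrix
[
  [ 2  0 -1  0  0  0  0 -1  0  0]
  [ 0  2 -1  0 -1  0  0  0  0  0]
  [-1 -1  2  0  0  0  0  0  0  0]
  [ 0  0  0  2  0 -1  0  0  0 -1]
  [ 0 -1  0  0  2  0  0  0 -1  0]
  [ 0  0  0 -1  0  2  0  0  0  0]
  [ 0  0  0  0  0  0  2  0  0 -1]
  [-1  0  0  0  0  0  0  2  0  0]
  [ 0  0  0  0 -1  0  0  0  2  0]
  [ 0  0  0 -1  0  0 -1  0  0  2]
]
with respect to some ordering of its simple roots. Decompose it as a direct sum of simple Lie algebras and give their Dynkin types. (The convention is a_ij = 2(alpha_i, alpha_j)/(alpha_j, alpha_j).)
type A_4 ⊕ type A_6

The diagram associated to this matrix has two connected components: the simple roots {alpha_4, alpha_6, alpha_7, alpha_10} form a chain of 4 nodes with single edges (A_4), and {alpha_1, alpha_2, alpha_3, alpha_5, alpha_8, alpha_9} form a chain of 6 nodes with single edges (A_6). A semisimple Lie algebra decomposes uniquely as the direct sum of simple ideals, one per connected component of its Dynkin diagram, so g ≅ A_4 ⊕ A_6 (dimension 24 + 48 = 72).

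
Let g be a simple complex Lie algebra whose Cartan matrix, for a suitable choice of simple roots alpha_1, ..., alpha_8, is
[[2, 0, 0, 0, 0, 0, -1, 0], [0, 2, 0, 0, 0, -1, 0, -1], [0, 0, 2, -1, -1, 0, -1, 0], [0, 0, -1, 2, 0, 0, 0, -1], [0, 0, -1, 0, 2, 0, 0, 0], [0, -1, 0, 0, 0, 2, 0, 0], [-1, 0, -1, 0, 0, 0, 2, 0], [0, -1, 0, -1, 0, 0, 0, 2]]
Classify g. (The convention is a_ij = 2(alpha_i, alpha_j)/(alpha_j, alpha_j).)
E8

The matrix has rank 8 with 2's on the diagonal. Reading the off-diagonal entries as Dynkin edges (a single edge where a_ij = a_ji = -1; a double or triple edge where a_ij * a_ji = 2 or 3), the diagram is a chain of 7 nodes with one extra node attached to the third node from one end (E_8). One simple-root ordering that puts it in standard form is (alpha_1, alpha_5, alpha_7, alpha_3, alpha_4, alpha_8, alpha_2, alpha_6). So the algebra is type E_8.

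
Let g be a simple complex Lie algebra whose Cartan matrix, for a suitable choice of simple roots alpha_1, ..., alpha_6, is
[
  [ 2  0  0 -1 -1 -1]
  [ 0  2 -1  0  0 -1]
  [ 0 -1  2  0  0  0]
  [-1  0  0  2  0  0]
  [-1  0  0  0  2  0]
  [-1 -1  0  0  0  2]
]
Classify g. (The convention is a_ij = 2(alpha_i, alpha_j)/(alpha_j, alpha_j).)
The matrix has rank 6 with 2's on the diagonal. Reading the off-diagonal entries as Dynkin edges (a single edge where a_ij = a_ji = -1; a double or triple edge where a_ij * a_ji = 2 or 3), the diagram is a chain of 4 nodes with a fork of two nodes at one end (D_6). One simple-root ordering that puts it in standard form is (alpha_3, alpha_2, alpha_6, alpha_1, alpha_5, alpha_4). So the algebra is type D_6, i.e. so(12).

D_6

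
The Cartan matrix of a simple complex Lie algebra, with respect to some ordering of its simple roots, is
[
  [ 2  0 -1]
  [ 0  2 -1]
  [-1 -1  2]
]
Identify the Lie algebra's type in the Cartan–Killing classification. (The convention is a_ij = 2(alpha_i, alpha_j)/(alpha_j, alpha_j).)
The matrix has rank 3 with 2's on the diagonal. Reading the off-diagonal entries as Dynkin edges (a single edge where a_ij = a_ji = -1; a double or triple edge where a_ij * a_ji = 2 or 3), the diagram is a chain of 3 nodes with single edges (A_3). One simple-root ordering that puts it in standard form is (alpha_2, alpha_3, alpha_1). So the algebra is type A_3, i.e. sl(4).

A3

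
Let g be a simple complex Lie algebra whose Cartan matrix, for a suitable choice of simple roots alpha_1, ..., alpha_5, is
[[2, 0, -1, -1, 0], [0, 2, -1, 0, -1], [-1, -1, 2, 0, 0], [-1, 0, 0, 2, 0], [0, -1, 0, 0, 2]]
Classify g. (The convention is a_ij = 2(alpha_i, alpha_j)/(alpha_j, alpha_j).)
type A_5

The matrix has rank 5 with 2's on the diagonal. Reading the off-diagonal entries as Dynkin edges (a single edge where a_ij = a_ji = -1; a double or triple edge where a_ij * a_ji = 2 or 3), the diagram is a chain of 5 nodes with single edges (A_5). One simple-root ordering that puts it in standard form is (alpha_4, alpha_1, alpha_3, alpha_2, alpha_5). So the algebra is type A_5, i.e. sl(6).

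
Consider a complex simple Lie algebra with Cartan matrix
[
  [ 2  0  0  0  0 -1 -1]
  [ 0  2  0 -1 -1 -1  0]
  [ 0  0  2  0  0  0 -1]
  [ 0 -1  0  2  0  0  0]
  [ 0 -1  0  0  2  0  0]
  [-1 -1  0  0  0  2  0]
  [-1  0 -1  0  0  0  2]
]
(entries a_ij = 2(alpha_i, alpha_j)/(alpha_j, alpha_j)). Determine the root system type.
The matrix has rank 7 with 2's on the diagonal. Reading the off-diagonal entries as Dynkin edges (a single edge where a_ij = a_ji = -1; a double or triple edge where a_ij * a_ji = 2 or 3), the diagram is a chain of 5 nodes with a fork of two nodes at one end (D_7). One simple-root ordering that puts it in standard form is (alpha_3, alpha_7, alpha_1, alpha_6, alpha_2, alpha_5, alpha_4). So the algebra is type D_7, i.e. so(14).

D_7 (so(14))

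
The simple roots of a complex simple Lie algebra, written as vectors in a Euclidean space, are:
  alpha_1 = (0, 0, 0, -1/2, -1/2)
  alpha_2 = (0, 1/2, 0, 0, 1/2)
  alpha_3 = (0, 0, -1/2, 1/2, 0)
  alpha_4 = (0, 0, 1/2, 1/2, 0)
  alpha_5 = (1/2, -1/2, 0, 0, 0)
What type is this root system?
type D_5

Compute the Cartan integers a_ij = 2(alpha_i, alpha_j)/(alpha_j, alpha_j); the resulting 5x5 Cartan matrix is
[[2, -1, -1, -1, 0], [-1, 2, 0, 0, -1], [-1, 0, 2, 0, 0], [-1, 0, 0, 2, 0], [0, -1, 0, 0, 2]].
All simple roots have the same length, so the diagram is simply laced. The associated Dynkin diagram is a chain of 3 nodes with a fork of two nodes at one end (D_5), so the type is D_5 (the algebra so(10)).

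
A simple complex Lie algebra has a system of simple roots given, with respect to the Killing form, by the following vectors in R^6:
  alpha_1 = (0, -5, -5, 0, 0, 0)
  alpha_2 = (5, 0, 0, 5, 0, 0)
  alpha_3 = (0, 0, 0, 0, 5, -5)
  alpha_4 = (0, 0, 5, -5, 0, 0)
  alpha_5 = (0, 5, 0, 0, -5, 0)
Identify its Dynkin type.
type A_5

Compute the Cartan integers a_ij = 2(alpha_i, alpha_j)/(alpha_j, alpha_j); the resulting 5x5 Cartan matrix is
[[2, 0, 0, -1, -1], [0, 2, 0, -1, 0], [0, 0, 2, 0, -1], [-1, -1, 0, 2, 0], [-1, 0, -1, 0, 2]].
All simple roots have the same length, so the diagram is simply laced. The associated Dynkin diagram is a chain of 5 nodes with single edges (A_5), so the type is A_5 (the algebra sl(6)).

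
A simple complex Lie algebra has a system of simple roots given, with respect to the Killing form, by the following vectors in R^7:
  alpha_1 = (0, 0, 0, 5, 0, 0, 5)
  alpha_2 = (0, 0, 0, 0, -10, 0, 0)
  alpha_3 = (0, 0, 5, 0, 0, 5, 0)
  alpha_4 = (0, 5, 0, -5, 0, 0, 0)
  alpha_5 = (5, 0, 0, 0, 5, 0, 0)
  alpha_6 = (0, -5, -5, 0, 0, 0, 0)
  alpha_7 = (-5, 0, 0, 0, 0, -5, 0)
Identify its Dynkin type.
Compute the Cartan integers a_ij = 2(alpha_i, alpha_j)/(alpha_j, alpha_j); the resulting 7x7 Cartan matrix is
[[2, 0, 0, -1, 0, 0, 0], [0, 2, 0, 0, -2, 0, 0], [0, 0, 2, 0, 0, -1, -1], [-1, 0, 0, 2, 0, -1, 0], [0, -1, 0, 0, 2, 0, -1], [0, 0, -1, -1, 0, 2, 0], [0, 0, -1, 0, -1, 0, 2]].
The roots have two lengths (squared-length ratio 2:1); the short ones are alpha_{1,3,4,5,6,7}. The associated Dynkin diagram is a chain of 7 nodes with a double edge at one end; the terminal node there is the unique long simple root (C_7), so the type is C_7 (the algebra sp(14)).

C_7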